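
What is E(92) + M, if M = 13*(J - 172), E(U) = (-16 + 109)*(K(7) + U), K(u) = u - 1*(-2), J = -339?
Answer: 2750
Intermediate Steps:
K(u) = 2 + u (K(u) = u + 2 = 2 + u)
E(U) = 837 + 93*U (E(U) = (-16 + 109)*((2 + 7) + U) = 93*(9 + U) = 837 + 93*U)
M = -6643 (M = 13*(-339 - 172) = 13*(-511) = -6643)
E(92) + M = (837 + 93*92) - 6643 = (837 + 8556) - 6643 = 9393 - 6643 = 2750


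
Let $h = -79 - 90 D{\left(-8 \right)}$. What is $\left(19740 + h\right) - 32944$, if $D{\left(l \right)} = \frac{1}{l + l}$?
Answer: $- \frac{106219}{8} \approx -13277.0$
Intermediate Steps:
$D{\left(l \right)} = \frac{1}{2 l}$
$h = - \frac{587}{8}$ ($h = -79 - 90 \frac{1}{2 \left(-8\right)} = -79 - 90 \cdot \frac{1}{2} \left(- \frac{1}{8}\right) = -79 - - \frac{45}{8} = -79 + \frac{45}{8} = - \frac{587}{8} \approx -73.375$)
$\left(19740 + h\right) - 32944 = \left(19740 - \frac{587}{8}\right) - 32944 = \frac{157333}{8} - 32944 = - \frac{106219}{8}$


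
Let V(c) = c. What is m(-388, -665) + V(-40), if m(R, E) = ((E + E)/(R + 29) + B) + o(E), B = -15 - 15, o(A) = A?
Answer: -262535/359 ≈ -731.29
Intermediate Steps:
B = -30
m(R, E) = -30 + E + 2*E/(29 + R) (m(R, E) = ((E + E)/(R + 29) - 30) + E = ((2*E)/(29 + R) - 30) + E = (2*E/(29 + R) - 30) + E = (-30 + 2*E/(29 + R)) + E = -30 + E + 2*E/(29 + R))
m(-388, -665) + V(-40) = (-870 - 30*(-388) + 31*(-665) - 665*(-388))/(29 - 388) - 40 = (-870 + 11640 - 20615 + 258020)/(-359) - 40 = -1/359*248175 - 40 = -248175/359 - 40 = -262535/359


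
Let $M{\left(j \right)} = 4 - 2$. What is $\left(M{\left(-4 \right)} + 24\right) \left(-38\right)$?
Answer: $-988$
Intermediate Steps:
$M{\left(j \right)} = 2$
$\left(M{\left(-4 \right)} + 24\right) \left(-38\right) = \left(2 + 24\right) \left(-38\right) = 26 \left(-38\right) = -988$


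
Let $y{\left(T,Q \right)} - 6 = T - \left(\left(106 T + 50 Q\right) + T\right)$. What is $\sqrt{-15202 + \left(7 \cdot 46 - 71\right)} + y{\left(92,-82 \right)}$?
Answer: $-5646 + i \sqrt{14951} \approx -5646.0 + 122.27 i$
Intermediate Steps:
$y{\left(T,Q \right)} = 6 - 106 T - 50 Q$ ($y{\left(T,Q \right)} = 6 + \left(T - \left(\left(106 T + 50 Q\right) + T\right)\right) = 6 + \left(T - \left(\left(50 Q + 106 T\right) + T\right)\right) = 6 + \left(T - \left(50 Q + 107 T\right)\right) = 6 - \left(50 Q + 106 T\right) = 6 - 106 T - 50 Q$)
$\sqrt{-15202 + \left(7 \cdot 46 - 71\right)} + y{\left(92,-82 \right)} = \sqrt{-15202 + \left(7 \cdot 46 - 71\right)} - 5646 = \sqrt{-15202 + \left(322 - 71\right)} + \left(6 - 9752 + 4100\right) = \sqrt{-15202 + 251} - 5646 = \sqrt{-14951} - 5646 = i \sqrt{14951} - 5646 = -5646 + i \sqrt{14951}$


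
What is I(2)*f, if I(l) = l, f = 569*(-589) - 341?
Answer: -670964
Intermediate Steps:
f = -335482 (f = -335141 - 341 = -335482)
I(2)*f = 2*(-335482) = -670964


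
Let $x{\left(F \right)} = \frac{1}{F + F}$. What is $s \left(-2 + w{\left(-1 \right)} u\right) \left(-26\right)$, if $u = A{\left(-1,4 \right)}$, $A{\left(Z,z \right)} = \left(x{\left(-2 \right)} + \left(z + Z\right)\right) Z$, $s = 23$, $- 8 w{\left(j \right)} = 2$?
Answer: $\frac{6279}{8} \approx 784.88$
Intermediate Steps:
$x{\left(F \right)} = \frac{1}{2 F}$
$w{\left(j \right)} = - \frac{1}{4}$ ($w{\left(j \right)} = \left(- \frac{1}{8}\right) 2 = - \frac{1}{4}$)
$A{\left(Z,z \right)} = Z \left(- \frac{1}{4} + Z + z\right)$ ($A{\left(Z,z \right)} = \left(\frac{1}{2 \left(-2\right)} + \left(z + Z\right)\right) Z = \left(\frac{1}{2} \left(- \frac{1}{2}\right) + \left(Z + z\right)\right) Z = \left(- \frac{1}{4} + \left(Z + z\right)\right) Z = \left(- \frac{1}{4} + Z + z\right) Z = Z \left(- \frac{1}{4} + Z + z\right)$)
$u = - \frac{11}{4}$ ($u = - (- \frac{1}{4} - 1 + 4) = \left(-1\right) \frac{11}{4} = - \frac{11}{4} \approx -2.75$)
$s \left(-2 + w{\left(-1 \right)} u\right) \left(-26\right) = 23 \left(-2 - - \frac{11}{16}\right) \left(-26\right) = 23 \left(-2 + \frac{11}{16}\right) \left(-26\right) = 23 \left(- \frac{21}{16}\right) \left(-26\right) = \left(- \frac{483}{16}\right) \left(-26\right) = \frac{6279}{8}$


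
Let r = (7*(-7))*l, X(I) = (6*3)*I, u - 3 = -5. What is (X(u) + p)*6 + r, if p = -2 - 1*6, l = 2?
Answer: -362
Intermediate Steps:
u = -2 (u = 3 - 5 = -2)
X(I) = 18*I
p = -8 (p = -2 - 6 = -8)
r = -98 (r = (7*(-7))*2 = -49*2 = -98)
(X(u) + p)*6 + r = (18*(-2) - 8)*6 - 98 = (-36 - 8)*6 - 98 = -44*6 - 98 = -264 - 98 = -362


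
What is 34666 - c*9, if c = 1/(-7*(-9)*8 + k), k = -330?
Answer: 2010625/58 ≈ 34666.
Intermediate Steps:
c = 1/174 (c = 1/(-7*(-9)*8 - 330) = 1/(63*8 - 330) = 1/(504 - 330) = 1/174 ≈ 0.0057471)
34666 - c*9 = 34666 - 9/174 = 34666 - 1*3/58 = 34666 - 3/58 = 2010625/58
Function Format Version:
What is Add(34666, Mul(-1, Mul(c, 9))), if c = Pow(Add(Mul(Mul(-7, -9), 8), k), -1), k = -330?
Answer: Rational(2010625, 58) ≈ 34666.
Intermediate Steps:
c = Rational(1, 174) (c = Pow(Add(Mul(Mul(-7, -9), 8), -330), -1) = Pow(Add(Mul(63, 8), -330), -1) = Pow(Add(504, -330), -1) = Pow(174, -1) = Rational(1, 174) ≈ 0.0057471)
Add(34666, Mul(-1, Mul(c, 9))) = Add(34666, Mul(-1, Mul(Rational(1, 174), 9))) = Add(34666, Mul(-1, Rational(3, 58))) = Add(34666, Rational(-3, 58)) = Rational(2010625, 58)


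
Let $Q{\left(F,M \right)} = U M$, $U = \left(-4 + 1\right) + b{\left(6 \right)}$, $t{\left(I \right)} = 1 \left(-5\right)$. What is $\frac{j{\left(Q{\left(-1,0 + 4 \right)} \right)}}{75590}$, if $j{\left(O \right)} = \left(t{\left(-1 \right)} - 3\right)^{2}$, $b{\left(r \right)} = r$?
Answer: $\frac{32}{37795} \approx 0.00084667$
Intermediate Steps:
$t{\left(I \right)} = -5$
$U = 3$ ($U = \left(-4 + 1\right) + 6 = -3 + 6 = 3$)
$Q{\left(F,M \right)} = 3 M$
$j{\left(O \right)} = 64$ ($j{\left(O \right)} = \left(-5 - 3\right)^{2} = \left(-8\right)^{2} = 64$)
$\frac{j{\left(Q{\left(-1,0 + 4 \right)} \right)}}{75590} = \frac{64}{75590} = 64 \cdot \frac{1}{75590} = \frac{32}{37795}$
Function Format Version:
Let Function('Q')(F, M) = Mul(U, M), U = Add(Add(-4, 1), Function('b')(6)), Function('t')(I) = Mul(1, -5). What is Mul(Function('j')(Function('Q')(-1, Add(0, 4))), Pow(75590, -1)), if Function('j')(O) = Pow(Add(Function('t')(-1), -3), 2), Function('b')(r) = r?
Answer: Rational(32, 37795) ≈ 0.00084667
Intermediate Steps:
Function('t')(I) = -5
U = 3 (U = Add(Add(-4, 1), 6) = Add(-3, 6) = 3)
Function('Q')(F, M) = Mul(3, M)
Function('j')(O) = 64 (Function('j')(O) = Pow(Add(-5, -3), 2) = Pow(-8, 2) = 64)
Mul(Function('j')(Function('Q')(-1, Add(0, 4))), Pow(75590, -1)) = Mul(64, Pow(75590, -1)) = Mul(64, Rational(1, 75590)) = Rational(32, 37795)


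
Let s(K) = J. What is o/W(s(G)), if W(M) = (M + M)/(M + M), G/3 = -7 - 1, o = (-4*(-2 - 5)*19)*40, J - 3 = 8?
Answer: 21280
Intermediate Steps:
J = 11 (J = 3 + 8 = 11)
o = 21280 (o = (-4*(-7)*19)*40 = (28*19)*40 = 532*40 = 21280)
G = -24 (G = 3*(-7 - 1) = 3*(-8) = -24)
s(K) = 11
W(M) = 1 (W(M) = (2*M)/((2*M)) = (2*M)*(1/(2*M)) = 1)
o/W(s(G)) = 21280/1 = 21280*1 = 21280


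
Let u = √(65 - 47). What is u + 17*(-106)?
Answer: -1802 + 3*√2 ≈ -1797.8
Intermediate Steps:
u = 3*√2 (u = √18 = 3*√2 ≈ 4.2426)
u + 17*(-106) = 3*√2 + 17*(-106) = 3*√2 - 1802 = -1802 + 3*√2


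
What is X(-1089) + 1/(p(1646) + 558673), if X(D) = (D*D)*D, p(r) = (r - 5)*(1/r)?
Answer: -1187604755824830985/919577399 ≈ -1.2915e+9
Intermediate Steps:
p(r) = (-5 + r)/r
X(D) = D**3 (X(D) = D**2*D = D**3)
X(-1089) + 1/(p(1646) + 558673) = (-1089)**3 + 1/((-5 + 1646)/1646 + 558673) = -1291467969 + 1/((1/1646)*1641 + 558673) = -1291467969 + 1/(1641/1646 + 558673) = -1291467969 + 1/(919577399/1646) = -1291467969 + 1646/919577399 = -1187604755824830985/919577399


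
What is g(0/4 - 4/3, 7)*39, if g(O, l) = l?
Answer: 273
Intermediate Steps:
g(0/4 - 4/3, 7)*39 = 7*39 = 273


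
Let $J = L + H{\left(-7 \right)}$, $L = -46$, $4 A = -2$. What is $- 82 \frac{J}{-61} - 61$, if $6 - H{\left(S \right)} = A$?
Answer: $- \frac{6960}{61} \approx -114.1$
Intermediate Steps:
$A = - \frac{1}{2}$ ($A = \frac{1}{4} \left(-2\right) = - \frac{1}{2} \approx -0.5$)
$H{\left(S \right)} = \frac{13}{2}$ ($H{\left(S \right)} = 6 - - \frac{1}{2} = 6 + \frac{1}{2} = \frac{13}{2}$)
$J = - \frac{79}{2}$ ($J = -46 + \frac{13}{2} = - \frac{79}{2} \approx -39.5$)
$- 82 \frac{J}{-61} - 61 = - 82 \left(- \frac{79}{2 \left(-61\right)}\right) - 61 = - 82 \left(\left(- \frac{79}{2}\right) \left(- \frac{1}{61}\right)\right) - 61 = \left(-82\right) \frac{79}{122} - 61 = - \frac{3239}{61} - 61 = - \frac{6960}{61}$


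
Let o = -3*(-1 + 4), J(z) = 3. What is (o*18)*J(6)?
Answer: -486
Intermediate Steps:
o = -9 (o = -3*3 = -9)
(o*18)*J(6) = -9*18*3 = -162*3 = -486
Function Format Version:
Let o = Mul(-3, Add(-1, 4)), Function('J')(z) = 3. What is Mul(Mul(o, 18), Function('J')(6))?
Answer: -486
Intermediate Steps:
o = -9 (o = Mul(-3, 3) = -9)
Mul(Mul(o, 18), Function('J')(6)) = Mul(Mul(-9, 18), 3) = Mul(-162, 3) = -486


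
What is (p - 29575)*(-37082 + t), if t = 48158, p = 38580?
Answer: 99739380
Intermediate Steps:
(p - 29575)*(-37082 + t) = (38580 - 29575)*(-37082 + 48158) = 9005*11076 = 99739380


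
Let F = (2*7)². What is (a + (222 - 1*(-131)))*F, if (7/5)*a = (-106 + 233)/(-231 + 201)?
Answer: 205786/3 ≈ 68595.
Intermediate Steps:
a = -127/42 (a = 5*((-106 + 233)/(-231 + 201))/7 = 5*(127/(-30))/7 = 5*(127*(-1/30))/7 = (5/7)*(-127/30) = -127/42 ≈ -3.0238)
F = 196 (F = 14² = 196)
(a + (222 - 1*(-131)))*F = (-127/42 + (222 - 1*(-131)))*196 = (-127/42 + (222 + 131))*196 = (-127/42 + 353)*196 = (14699/42)*196 = 205786/3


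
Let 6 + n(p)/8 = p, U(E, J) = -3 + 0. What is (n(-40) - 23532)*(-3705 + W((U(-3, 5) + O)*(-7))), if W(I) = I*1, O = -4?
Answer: 87378400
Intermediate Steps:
U(E, J) = -3
n(p) = -48 + 8*p
W(I) = I
(n(-40) - 23532)*(-3705 + W((U(-3, 5) + O)*(-7))) = ((-48 + 8*(-40)) - 23532)*(-3705 + (-3 - 4)*(-7)) = ((-48 - 320) - 23532)*(-3705 - 7*(-7)) = (-368 - 23532)*(-3705 + 49) = -23900*(-3656) = 87378400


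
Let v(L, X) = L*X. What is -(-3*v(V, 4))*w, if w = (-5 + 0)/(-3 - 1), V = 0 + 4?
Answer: 60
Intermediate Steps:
V = 4
w = 5/4 (w = -5/(-4) = -5*(-1/4) = 5/4 ≈ 1.2500)
-(-3*v(V, 4))*w = -(-12*4)*5/4 = -(-3*16)*5/4 = -(-48)*5/4 = -1*(-60) = 60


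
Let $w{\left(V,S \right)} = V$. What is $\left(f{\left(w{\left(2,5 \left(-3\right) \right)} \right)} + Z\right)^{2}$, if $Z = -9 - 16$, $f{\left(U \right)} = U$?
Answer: $529$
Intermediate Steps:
$Z = -25$
$\left(f{\left(w{\left(2,5 \left(-3\right) \right)} \right)} + Z\right)^{2} = \left(2 - 25\right)^{2} = \left(-23\right)^{2} = 529$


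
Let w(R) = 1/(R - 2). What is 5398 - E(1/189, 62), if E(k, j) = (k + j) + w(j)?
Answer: 20169997/3780 ≈ 5336.0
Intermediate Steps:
w(R) = 1/(-2 + R)
E(k, j) = j + k + 1/(-2 + j) (E(k, j) = (k + j) + 1/(-2 + j) = (j + k) + 1/(-2 + j) = j + k + 1/(-2 + j))
5398 - E(1/189, 62) = 5398 - (1 + (-2 + 62)*(62 + 1/189))/(-2 + 62) = 5398 - (1 + 60*(62 + 1/189))/60 = 5398 - (1 + 60*(11719/189))/60 = 5398 - (1 + 234380/63)/60 = 5398 - 234443/(60*63) = 5398 - 1*234443/3780 = 5398 - 234443/3780 = 20169997/3780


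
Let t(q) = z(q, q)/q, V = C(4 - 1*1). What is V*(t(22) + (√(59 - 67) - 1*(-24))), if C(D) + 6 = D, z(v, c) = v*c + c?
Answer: -141 - 6*I*√2 ≈ -141.0 - 8.4853*I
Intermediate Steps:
z(v, c) = c + c*v (z(v, c) = c*v + c = c + c*v)
C(D) = -6 + D
V = -3 (V = -6 + (4 - 1*1) = -6 + (4 - 1) = -6 + 3 = -3)
t(q) = 1 + q (t(q) = (q*(1 + q))/q = 1 + q)
V*(t(22) + (√(59 - 67) - 1*(-24))) = -3*((1 + 22) + (√(59 - 67) - 1*(-24))) = -3*(23 + (√(-8) + 24)) = -3*(23 + (2*I*√2 + 24)) = -3*(23 + (24 + 2*I*√2)) = -3*(47 + 2*I*√2) = -141 - 6*I*√2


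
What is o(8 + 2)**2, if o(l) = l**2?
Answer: 10000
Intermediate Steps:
o(8 + 2)**2 = ((8 + 2)**2)**2 = (10**2)**2 = 100**2 = 10000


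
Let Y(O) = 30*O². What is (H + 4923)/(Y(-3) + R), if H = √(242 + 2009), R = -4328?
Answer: -4923/4058 - √2251/4058 ≈ -1.2249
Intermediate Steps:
H = √2251 ≈ 47.445
(H + 4923)/(Y(-3) + R) = (√2251 + 4923)/(30*(-3)² - 4328) = (4923 + √2251)/(30*9 - 4328) = (4923 + √2251)/(270 - 4328) = (4923 + √2251)/(-4058) = (4923 + √2251)*(-1/4058) = -4923/4058 - √2251/4058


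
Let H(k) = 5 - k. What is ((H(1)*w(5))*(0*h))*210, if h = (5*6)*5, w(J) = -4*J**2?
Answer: 0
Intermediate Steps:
h = 150 (h = 30*5 = 150)
((H(1)*w(5))*(0*h))*210 = (((5 - 1*1)*(-4*5**2))*(0*150))*210 = (((5 - 1)*(-4*25))*0)*210 = ((4*(-100))*0)*210 = -400*0*210 = 0*210 = 0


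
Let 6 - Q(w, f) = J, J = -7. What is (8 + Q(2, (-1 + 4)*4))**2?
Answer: 441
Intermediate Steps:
Q(w, f) = 13 (Q(w, f) = 6 - 1*(-7) = 6 + 7 = 13)
(8 + Q(2, (-1 + 4)*4))**2 = (8 + 13)**2 = 21**2 = 441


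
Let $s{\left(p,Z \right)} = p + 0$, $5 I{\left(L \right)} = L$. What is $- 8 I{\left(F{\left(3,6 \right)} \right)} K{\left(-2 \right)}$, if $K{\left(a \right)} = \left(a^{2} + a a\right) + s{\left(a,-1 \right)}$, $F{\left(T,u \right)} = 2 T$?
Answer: $- \frac{288}{5} \approx -57.6$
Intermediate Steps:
$I{\left(L \right)} = \frac{L}{5}$
$s{\left(p,Z \right)} = p$
$K{\left(a \right)} = a + 2 a^{2}$ ($K{\left(a \right)} = \left(a^{2} + a a\right) + a = \left(a^{2} + a^{2}\right) + a = 2 a^{2} + a = a + 2 a^{2}$)
$- 8 I{\left(F{\left(3,6 \right)} \right)} K{\left(-2 \right)} = - 8 \frac{2 \cdot 3}{5} \left(- 2 \left(1 + 2 \left(-2\right)\right)\right) = - 8 \cdot \frac{1}{5} \cdot 6 \left(- 2 \left(1 - 4\right)\right) = \left(-8\right) \frac{6}{5} \left(\left(-2\right) \left(-3\right)\right) = \left(- \frac{48}{5}\right) 6 = - \frac{288}{5}$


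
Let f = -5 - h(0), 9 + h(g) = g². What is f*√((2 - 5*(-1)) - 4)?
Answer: 4*√3 ≈ 6.9282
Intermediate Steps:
h(g) = -9 + g²
f = 4 (f = -5 - (-9 + 0²) = -5 - (-9 + 0) = -5 - 1*(-9) = -5 + 9 = 4)
f*√((2 - 5*(-1)) - 4) = 4*√((2 - 5*(-1)) - 4) = 4*√((2 + 5) - 4) = 4*√(7 - 4) = 4*√3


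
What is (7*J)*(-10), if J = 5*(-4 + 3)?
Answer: 350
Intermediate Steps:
J = -5 (J = 5*(-1) = -5)
(7*J)*(-10) = (7*(-5))*(-10) = -35*(-10) = 350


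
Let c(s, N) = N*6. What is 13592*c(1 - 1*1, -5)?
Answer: -407760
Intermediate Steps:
c(s, N) = 6*N
13592*c(1 - 1*1, -5) = 13592*(6*(-5)) = 13592*(-30) = -407760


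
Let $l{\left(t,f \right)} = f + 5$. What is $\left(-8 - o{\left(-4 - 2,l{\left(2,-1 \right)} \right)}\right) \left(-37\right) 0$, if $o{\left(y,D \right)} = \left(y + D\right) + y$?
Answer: $0$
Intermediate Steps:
$l{\left(t,f \right)} = 5 + f$
$o{\left(y,D \right)} = D + 2 y$ ($o{\left(y,D \right)} = \left(D + y\right) + y = D + 2 y$)
$\left(-8 - o{\left(-4 - 2,l{\left(2,-1 \right)} \right)}\right) \left(-37\right) 0 = \left(-8 - \left(\left(5 - 1\right) + 2 \left(-4 - 2\right)\right)\right) \left(-37\right) 0 = \left(-8 - \left(4 + 2 \left(-6\right)\right)\right) \left(-37\right) 0 = \left(-8 - \left(4 - 12\right)\right) \left(-37\right) 0 = \left(-8 - -8\right) \left(-37\right) 0 = \left(-8 + 8\right) \left(-37\right) 0 = 0 \left(-37\right) 0 = 0 \cdot 0 = 0$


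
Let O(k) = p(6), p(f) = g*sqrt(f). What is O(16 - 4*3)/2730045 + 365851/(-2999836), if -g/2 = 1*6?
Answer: -365851/2999836 - 4*sqrt(6)/910015 ≈ -0.12197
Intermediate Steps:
g = -12 (g = -2*6 = -12)
p(f) = -12*sqrt(f)
O(k) = -12*sqrt(6)
O(16 - 4*3)/2730045 + 365851/(-2999836) = -12*sqrt(6)/2730045 + 365851/(-2999836) = -12*sqrt(6)*(1/2730045) + 365851*(-1/2999836) = -4*sqrt(6)/910015 - 365851/2999836 = -365851/2999836 - 4*sqrt(6)/910015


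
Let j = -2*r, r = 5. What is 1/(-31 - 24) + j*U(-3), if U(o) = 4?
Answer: -2201/55 ≈ -40.018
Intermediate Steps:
j = -10 (j = -2*5 = -10)
1/(-31 - 24) + j*U(-3) = 1/(-31 - 24) - 10*4 = 1/(-55) - 40 = -1/55 - 40 = -2201/55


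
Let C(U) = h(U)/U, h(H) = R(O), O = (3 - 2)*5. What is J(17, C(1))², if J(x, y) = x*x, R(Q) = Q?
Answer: 83521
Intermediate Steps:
O = 5 (O = 1*5 = 5)
h(H) = 5
C(U) = 5/U
J(x, y) = x²
J(17, C(1))² = (17²)² = 289² = 83521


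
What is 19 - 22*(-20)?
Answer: 459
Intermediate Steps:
19 - 22*(-20) = 19 + 440 = 459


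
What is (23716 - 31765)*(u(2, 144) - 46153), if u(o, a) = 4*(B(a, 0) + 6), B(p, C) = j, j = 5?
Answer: 371131341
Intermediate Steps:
B(p, C) = 5
u(o, a) = 44 (u(o, a) = 4*(5 + 6) = 4*11 = 44)
(23716 - 31765)*(u(2, 144) - 46153) = (23716 - 31765)*(44 - 46153) = -8049*(-46109) = 371131341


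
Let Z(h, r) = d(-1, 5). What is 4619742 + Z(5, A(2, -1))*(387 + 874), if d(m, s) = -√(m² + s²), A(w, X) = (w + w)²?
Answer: 4619742 - 1261*√26 ≈ 4.6133e+6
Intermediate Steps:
A(w, X) = 4*w² (A(w, X) = (2*w)² = 4*w²)
Z(h, r) = -√26 (Z(h, r) = -√((-1)² + 5²) = -√(1 + 25) = -√26)
4619742 + Z(5, A(2, -1))*(387 + 874) = 4619742 + (-√26)*(387 + 874) = 4619742 - √26*1261 = 4619742 - 1261*√26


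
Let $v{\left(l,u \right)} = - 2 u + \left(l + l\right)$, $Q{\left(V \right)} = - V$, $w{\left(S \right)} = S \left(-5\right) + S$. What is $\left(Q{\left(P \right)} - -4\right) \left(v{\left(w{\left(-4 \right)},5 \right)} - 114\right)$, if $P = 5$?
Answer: $92$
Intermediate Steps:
$w{\left(S \right)} = - 4 S$ ($w{\left(S \right)} = - 5 S + S = - 4 S$)
$v{\left(l,u \right)} = - 2 u + 2 l$
$\left(Q{\left(P \right)} - -4\right) \left(v{\left(w{\left(-4 \right)},5 \right)} - 114\right) = \left(\left(-1\right) 5 - -4\right) \left(\left(\left(-2\right) 5 + 2 \left(\left(-4\right) \left(-4\right)\right)\right) - 114\right) = \left(-5 + 4\right) \left(\left(-10 + 2 \cdot 16\right) - 114\right) = - (\left(-10 + 32\right) - 114) = - (22 - 114) = \left(-1\right) \left(-92\right) = 92$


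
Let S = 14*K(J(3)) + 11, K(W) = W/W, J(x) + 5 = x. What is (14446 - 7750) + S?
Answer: 6721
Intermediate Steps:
J(x) = -5 + x
K(W) = 1
S = 25 (S = 14*1 + 11 = 14 + 11 = 25)
(14446 - 7750) + S = (14446 - 7750) + 25 = 6696 + 25 = 6721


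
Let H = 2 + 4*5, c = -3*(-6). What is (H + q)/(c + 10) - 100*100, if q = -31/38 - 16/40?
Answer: -53196051/5320 ≈ -9999.3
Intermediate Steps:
q = -231/190 (q = -31*1/38 - 16*1/40 = -31/38 - ⅖ = -231/190 ≈ -1.2158)
c = 18
H = 22 (H = 2 + 20 = 22)
(H + q)/(c + 10) - 100*100 = (22 - 231/190)/(18 + 10) - 100*100 = (3949/190)/28 - 10000 = (3949/190)*(1/28) - 10000 = 3949/5320 - 10000 = -53196051/5320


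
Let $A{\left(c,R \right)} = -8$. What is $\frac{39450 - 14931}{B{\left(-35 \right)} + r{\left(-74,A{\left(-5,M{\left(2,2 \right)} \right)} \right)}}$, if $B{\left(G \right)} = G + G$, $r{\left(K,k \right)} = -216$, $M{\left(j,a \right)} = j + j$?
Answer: $- \frac{2229}{26} \approx -85.731$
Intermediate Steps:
$M{\left(j,a \right)} = 2 j$
$B{\left(G \right)} = 2 G$
$\frac{39450 - 14931}{B{\left(-35 \right)} + r{\left(-74,A{\left(-5,M{\left(2,2 \right)} \right)} \right)}} = \frac{39450 - 14931}{2 \left(-35\right) - 216} = \frac{24519}{-70 - 216} = \frac{24519}{-286} = 24519 \left(- \frac{1}{286}\right) = - \frac{2229}{26}$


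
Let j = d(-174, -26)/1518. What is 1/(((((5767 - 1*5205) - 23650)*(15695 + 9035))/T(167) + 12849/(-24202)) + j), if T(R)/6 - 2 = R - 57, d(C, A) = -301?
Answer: -64292613/54626403287107 ≈ -1.1770e-6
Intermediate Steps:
j = -301/1518 ≈ -0.19829
T(R) = -330 + 6*R (T(R) = 12 + 6*(R - 57) = 12 + 6*(-57 + R) = 12 + (-342 + 6*R) = -330 + 6*R)
1/(((((5767 - 1*5205) - 23650)*(15695 + 9035))/T(167) + 12849/(-24202)) + j) = 1/(((((5767 - 1*5205) - 23650)*(15695 + 9035))/(-330 + 6*167) + 12849/(-24202)) - 301/1518) = 1/(((((5767 - 5205) - 23650)*24730)/(-330 + 1002) + 12849*(-1/24202)) - 301/1518) = 1/((((562 - 23650)*24730)/672 - 12849/24202) - 301/1518) = 1/((-23088*24730*(1/672) - 12849/24202) - 301/1518) = 1/((-570966240*1/672 - 12849/24202) - 301/1518) = 1/((-5947565/7 - 12849/24202) - 301/1518) = 1/(-143943058073/169414 - 301/1518) = 1/(-54626403287107/64292613) = -64292613/54626403287107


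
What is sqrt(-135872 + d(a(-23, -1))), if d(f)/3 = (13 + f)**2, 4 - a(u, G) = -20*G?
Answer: I*sqrt(135845) ≈ 368.57*I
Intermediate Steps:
a(u, G) = 4 + 20*G (a(u, G) = 4 - (-20)*G = 4 + 20*G)
d(f) = 3*(13 + f)**2
sqrt(-135872 + d(a(-23, -1))) = sqrt(-135872 + 3*(13 + (4 + 20*(-1)))**2) = sqrt(-135872 + 3*(13 + (4 - 20))**2) = sqrt(-135872 + 3*(13 - 16)**2) = sqrt(-135872 + 3*(-3)**2) = sqrt(-135872 + 3*9) = sqrt(-135872 + 27) = sqrt(-135845) = I*sqrt(135845)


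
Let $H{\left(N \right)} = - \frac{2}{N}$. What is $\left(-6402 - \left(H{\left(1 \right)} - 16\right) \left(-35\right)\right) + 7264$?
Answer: $232$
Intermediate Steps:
$\left(-6402 - \left(H{\left(1 \right)} - 16\right) \left(-35\right)\right) + 7264 = \left(-6402 - \left(- \frac{2}{1} - 16\right) \left(-35\right)\right) + 7264 = \left(-6402 - \left(\left(-2\right) 1 - 16\right) \left(-35\right)\right) + 7264 = \left(-6402 - \left(-2 - 16\right) \left(-35\right)\right) + 7264 = \left(-6402 - \left(-18\right) \left(-35\right)\right) + 7264 = \left(-6402 - 630\right) + 7264 = -7032 + 7264 = 232$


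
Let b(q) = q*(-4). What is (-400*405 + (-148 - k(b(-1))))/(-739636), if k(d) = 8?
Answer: 40539/184909 ≈ 0.21924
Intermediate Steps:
b(q) = -4*q
(-400*405 + (-148 - k(b(-1))))/(-739636) = (-400*405 + (-148 - 1*8))/(-739636) = (-162000 + (-148 - 8))*(-1/739636) = (-162000 - 156)*(-1/739636) = -162156*(-1/739636) = 40539/184909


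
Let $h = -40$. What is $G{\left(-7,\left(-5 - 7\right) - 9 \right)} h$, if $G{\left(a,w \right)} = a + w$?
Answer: $1120$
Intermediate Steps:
$G{\left(-7,\left(-5 - 7\right) - 9 \right)} h = \left(-7 - 21\right) \left(-40\right) = \left(-28\right) \left(-40\right) = 1120$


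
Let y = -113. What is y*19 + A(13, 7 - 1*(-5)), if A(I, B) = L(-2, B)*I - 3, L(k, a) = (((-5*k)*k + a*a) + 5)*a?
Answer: 17974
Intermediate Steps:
L(k, a) = a*(5 + a² - 5*k²) (L(k, a) = ((-5*k² + a²) + 5)*a = ((a² - 5*k²) + 5)*a = (5 + a² - 5*k²)*a = a*(5 + a² - 5*k²))
A(I, B) = -3 + B*I*(-15 + B²) (A(I, B) = (B*(5 + B² - 5*(-2)²))*I - 3 = (B*(5 + B² - 5*4))*I - 3 = (B*(5 + B² - 20))*I - 3 = (B*(-15 + B²))*I - 3 = B*I*(-15 + B²) - 3 = -3 + B*I*(-15 + B²))
y*19 + A(13, 7 - 1*(-5)) = -113*19 + (-3 + (7 - 1*(-5))*13*(-15 + (7 - 1*(-5))²)) = -2147 + (-3 + (7 + 5)*13*(-15 + (7 + 5)²)) = -2147 + (-3 + 12*13*(-15 + 12²)) = -2147 + (-3 + 12*13*(-15 + 144)) = -2147 + (-3 + 12*13*129) = -2147 + (-3 + 20124) = -2147 + 20121 = 17974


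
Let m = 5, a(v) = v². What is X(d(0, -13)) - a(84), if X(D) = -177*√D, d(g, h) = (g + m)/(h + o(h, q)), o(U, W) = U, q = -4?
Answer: -7056 - 177*I*√130/26 ≈ -7056.0 - 77.62*I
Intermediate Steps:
d(g, h) = (5 + g)/(2*h) (d(g, h) = (g + 5)/(h + h) = (5 + g)/((2*h)) = (5 + g)*(1/(2*h)) = (5 + g)/(2*h))
X(d(0, -13)) - a(84) = -177*√2*√(5 + 0)*(I*√13/13)/2 - 1*84² = -177*I*√130/26 - 1*7056 = -177*I*√130/26 - 7056 = -7056 - 177*I*√130/26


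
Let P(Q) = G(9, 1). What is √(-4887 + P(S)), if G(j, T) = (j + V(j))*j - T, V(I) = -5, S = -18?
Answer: 2*I*√1213 ≈ 69.656*I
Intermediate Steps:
G(j, T) = -T + j*(-5 + j) (G(j, T) = (j - 5)*j - T = (-5 + j)*j - T = j*(-5 + j) - T = -T + j*(-5 + j))
P(Q) = 35 (P(Q) = 9² - 1*1 - 5*9 = 81 - 1 - 45 = 35)
√(-4887 + P(S)) = √(-4887 + 35) = √(-4852) = 2*I*√1213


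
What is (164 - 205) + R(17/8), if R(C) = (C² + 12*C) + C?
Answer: -567/64 ≈ -8.8594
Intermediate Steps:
R(C) = C² + 13*C
(164 - 205) + R(17/8) = (164 - 205) + (17/8)*(13 + 17/8) = -41 + (17*(⅛))*(13 + 17*(⅛)) = -41 + 17*(13 + 17/8)/8 = -41 + (17/8)*(121/8) = -41 + 2057/64 = -567/64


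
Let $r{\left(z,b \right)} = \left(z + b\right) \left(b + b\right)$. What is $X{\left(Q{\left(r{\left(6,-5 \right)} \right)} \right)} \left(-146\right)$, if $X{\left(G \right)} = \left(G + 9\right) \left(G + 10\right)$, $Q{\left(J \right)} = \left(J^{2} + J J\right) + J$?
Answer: $-5810800$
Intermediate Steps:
$r{\left(z,b \right)} = 2 b \left(b + z\right)$ ($r{\left(z,b \right)} = \left(b + z\right) 2 b = 2 b \left(b + z\right)$)
$Q{\left(J \right)} = J + 2 J^{2}$ ($Q{\left(J \right)} = \left(J^{2} + J^{2}\right) + J = 2 J^{2} + J = J + 2 J^{2}$)
$X{\left(G \right)} = \left(9 + G\right) \left(10 + G\right)$
$X{\left(Q{\left(r{\left(6,-5 \right)} \right)} \right)} \left(-146\right) = \left(90 + \left(2 \left(-5\right) \left(-5 + 6\right) \left(1 + 2 \cdot 2 \left(-5\right) \left(-5 + 6\right)\right)\right)^{2} + 19 \cdot 2 \left(-5\right) \left(-5 + 6\right) \left(1 + 2 \cdot 2 \left(-5\right) \left(-5 + 6\right)\right)\right) \left(-146\right) = \left(90 + \left(2 \left(-5\right) 1 \left(1 + 2 \cdot 2 \left(-5\right) 1\right)\right)^{2} + 19 \cdot 2 \left(-5\right) 1 \left(1 + 2 \cdot 2 \left(-5\right) 1\right)\right) \left(-146\right) = \left(90 + \left(- 10 \left(1 + 2 \left(-10\right)\right)\right)^{2} + 19 \left(- 10 \left(1 + 2 \left(-10\right)\right)\right)\right) \left(-146\right) = \left(90 + \left(- 10 \left(1 - 20\right)\right)^{2} + 19 \left(- 10 \left(1 - 20\right)\right)\right) \left(-146\right) = \left(90 + \left(\left(-10\right) \left(-19\right)\right)^{2} + 19 \left(\left(-10\right) \left(-19\right)\right)\right) \left(-146\right) = \left(90 + 190^{2} + 19 \cdot 190\right) \left(-146\right) = \left(90 + 36100 + 3610\right) \left(-146\right) = 39800 \left(-146\right) = -5810800$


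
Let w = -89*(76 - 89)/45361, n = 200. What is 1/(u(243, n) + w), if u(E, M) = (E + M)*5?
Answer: 45361/100475772 ≈ 0.00045146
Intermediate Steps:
u(E, M) = 5*E + 5*M
w = 1157/45361 (w = -89*(-13)*(1/45361) = 1157*(1/45361) = 1157/45361 ≈ 0.025506)
1/(u(243, n) + w) = 1/((5*243 + 5*200) + 1157/45361) = 1/((1215 + 1000) + 1157/45361) = 1/(2215 + 1157/45361) = 1/(100475772/45361) = 45361/100475772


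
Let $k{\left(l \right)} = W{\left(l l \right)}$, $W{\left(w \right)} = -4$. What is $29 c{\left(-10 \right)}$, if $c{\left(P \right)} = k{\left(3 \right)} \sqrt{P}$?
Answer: $- 116 i \sqrt{10} \approx - 366.82 i$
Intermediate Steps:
$k{\left(l \right)} = -4$
$c{\left(P \right)} = - 4 \sqrt{P}$
$29 c{\left(-10 \right)} = 29 \left(- 4 \sqrt{-10}\right) = 29 \left(- 4 i \sqrt{10}\right) = - 116 i \sqrt{10}$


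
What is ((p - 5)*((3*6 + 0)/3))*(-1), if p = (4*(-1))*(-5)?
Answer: -90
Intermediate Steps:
p = 20 (p = -4*(-5) = 20)
((p - 5)*((3*6 + 0)/3))*(-1) = ((20 - 5)*((3*6 + 0)/3))*(-1) = (15*((18 + 0)*(⅓)))*(-1) = (15*(18*(⅓)))*(-1) = (15*6)*(-1) = 90*(-1) = -90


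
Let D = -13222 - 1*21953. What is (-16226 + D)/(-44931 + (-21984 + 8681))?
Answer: 51401/58234 ≈ 0.88266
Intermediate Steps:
D = -35175 (D = -13222 - 21953 = -35175)
(-16226 + D)/(-44931 + (-21984 + 8681)) = (-16226 - 35175)/(-44931 + (-21984 + 8681)) = -51401/(-44931 - 13303) = -51401/(-58234) = -51401*(-1/58234) = 51401/58234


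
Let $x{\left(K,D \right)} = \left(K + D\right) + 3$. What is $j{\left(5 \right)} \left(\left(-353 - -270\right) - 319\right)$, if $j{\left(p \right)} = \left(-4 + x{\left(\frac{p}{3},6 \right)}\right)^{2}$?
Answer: $- \frac{53600}{3} \approx -17867.0$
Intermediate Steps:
$x{\left(K,D \right)} = 3 + D + K$ ($x{\left(K,D \right)} = \left(D + K\right) + 3 = 3 + D + K$)
$j{\left(p \right)} = \left(5 + \frac{p}{3}\right)^{2}$ ($j{\left(p \right)} = \left(-4 + \left(3 + 6 + \frac{p}{3}\right)\right)^{2} = \left(-4 + \left(9 + \frac{p}{3}\right)\right)^{2} = \left(5 + \frac{p}{3}\right)^{2}$)
$j{\left(5 \right)} \left(\left(-353 - -270\right) - 319\right) = \frac{\left(15 + 5\right)^{2}}{9} \left(\left(-353 - -270\right) - 319\right) = \frac{20^{2}}{9} \left(\left(-353 + 270\right) - 319\right) = \frac{1}{9} \cdot 400 \left(-83 - 319\right) = \frac{400}{9} \left(-402\right) = - \frac{53600}{3}$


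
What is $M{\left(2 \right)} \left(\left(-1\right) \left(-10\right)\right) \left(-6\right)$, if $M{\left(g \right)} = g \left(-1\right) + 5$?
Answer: $-180$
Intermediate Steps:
$M{\left(g \right)} = 5 - g$ ($M{\left(g \right)} = - g + 5 = 5 - g$)
$M{\left(2 \right)} \left(\left(-1\right) \left(-10\right)\right) \left(-6\right) = \left(5 - 2\right) \left(\left(-1\right) \left(-10\right)\right) \left(-6\right) = \left(5 - 2\right) 10 \left(-6\right) = 3 \cdot 10 \left(-6\right) = 30 \left(-6\right) = -180$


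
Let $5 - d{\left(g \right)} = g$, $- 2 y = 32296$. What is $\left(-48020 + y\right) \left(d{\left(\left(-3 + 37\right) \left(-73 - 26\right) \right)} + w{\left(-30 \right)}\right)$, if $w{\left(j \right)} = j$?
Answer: $-214385288$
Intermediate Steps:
$y = -16148$ ($y = \left(- \frac{1}{2}\right) 32296 = -16148$)
$d{\left(g \right)} = 5 - g$
$\left(-48020 + y\right) \left(d{\left(\left(-3 + 37\right) \left(-73 - 26\right) \right)} + w{\left(-30 \right)}\right) = \left(-48020 - 16148\right) \left(\left(5 - \left(-3 + 37\right) \left(-73 - 26\right)\right) - 30\right) = - 64168 \left(\left(5 - 34 \left(-99\right)\right) - 30\right) = - 64168 \left(\left(5 - -3366\right) - 30\right) = - 64168 \left(\left(5 + 3366\right) - 30\right) = - 64168 \left(3371 - 30\right) = \left(-64168\right) 3341 = -214385288$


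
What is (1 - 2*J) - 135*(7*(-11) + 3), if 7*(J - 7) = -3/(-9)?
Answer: 209515/21 ≈ 9976.9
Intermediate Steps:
J = 148/21 (J = 7 + (-3/(-9))/7 = 7 + (-3*(-1/9))/7 = 7 + (1/7)*(1/3) = 7 + 1/21 = 148/21 ≈ 7.0476)
(1 - 2*J) - 135*(7*(-11) + 3) = (1 - 2*148/21) - 135*(7*(-11) + 3) = (1 - 296/21) - 135*(-77 + 3) = -275/21 - 135*(-74) = -275/21 + 9990 = 209515/21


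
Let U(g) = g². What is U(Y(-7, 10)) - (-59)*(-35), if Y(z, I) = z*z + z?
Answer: -301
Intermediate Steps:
Y(z, I) = z + z² (Y(z, I) = z² + z = z + z²)
U(Y(-7, 10)) - (-59)*(-35) = (-7*(1 - 7))² - (-59)*(-35) = (-7*(-6))² - 1*2065 = 42² - 2065 = 1764 - 2065 = -301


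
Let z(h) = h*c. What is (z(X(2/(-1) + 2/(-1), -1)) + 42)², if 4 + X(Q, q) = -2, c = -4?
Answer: 4356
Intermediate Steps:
X(Q, q) = -6 (X(Q, q) = -4 - 2 = -6)
z(h) = -4*h (z(h) = h*(-4) = -4*h)
(z(X(2/(-1) + 2/(-1), -1)) + 42)² = (-4*(-6) + 42)² = (24 + 42)² = 66² = 4356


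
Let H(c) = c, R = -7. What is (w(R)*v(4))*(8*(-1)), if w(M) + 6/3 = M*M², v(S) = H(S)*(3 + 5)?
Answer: 88320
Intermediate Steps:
v(S) = 8*S (v(S) = S*(3 + 5) = S*8 = 8*S)
w(M) = -2 + M³ (w(M) = -2 + M*M² = -2 + M³)
(w(R)*v(4))*(8*(-1)) = ((-2 + (-7)³)*(8*4))*(8*(-1)) = ((-2 - 343)*32)*(-8) = -345*32*(-8) = -11040*(-8) = 88320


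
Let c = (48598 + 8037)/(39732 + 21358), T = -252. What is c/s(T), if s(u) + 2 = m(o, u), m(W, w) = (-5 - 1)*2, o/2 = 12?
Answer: -11327/171052 ≈ -0.066220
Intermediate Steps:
o = 24 (o = 2*12 = 24)
m(W, w) = -12 (m(W, w) = -6*2 = -12)
s(u) = -14 (s(u) = -2 - 12 = -14)
c = 11327/12218 (c = 56635/61090 = 56635*(1/61090) = 11327/12218 ≈ 0.92707)
c/s(T) = (11327/12218)/(-14) = (11327/12218)*(-1/14) = -11327/171052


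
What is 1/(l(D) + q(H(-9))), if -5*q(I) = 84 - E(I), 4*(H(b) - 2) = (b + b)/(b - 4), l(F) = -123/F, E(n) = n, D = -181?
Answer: -23530/368273 ≈ -0.063893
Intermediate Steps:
H(b) = 2 + b/(2*(-4 + b)) (H(b) = 2 + ((b + b)/(b - 4))/4 = 2 + ((2*b)/(-4 + b))/4 = 2 + (2*b/(-4 + b))/4 = 2 + b/(2*(-4 + b)))
q(I) = -84/5 + I/5 (q(I) = -(84 - I)/5 = -84/5 + I/5)
1/(l(D) + q(H(-9))) = 1/(-123/(-181) + (-84/5 + ((-16 + 5*(-9))/(2*(-4 - 9)))/5)) = 1/(-123*(-1/181) + (-84/5 + ((½)*(-16 - 45)/(-13))/5)) = 1/(123/181 + (-84/5 + ((½)*(-1/13)*(-61))/5)) = 1/(123/181 + (-84/5 + (⅕)*(61/26))) = 1/(123/181 + (-84/5 + 61/130)) = 1/(123/181 - 2123/130) = 1/(-368273/23530) = -23530/368273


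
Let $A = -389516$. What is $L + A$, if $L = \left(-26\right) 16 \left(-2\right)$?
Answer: $-388684$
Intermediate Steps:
$L = 832$ ($L = \left(-416\right) \left(-2\right) = 832$)
$L + A = 832 - 389516 = -388684$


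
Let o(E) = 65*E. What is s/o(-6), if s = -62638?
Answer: 31319/195 ≈ 160.61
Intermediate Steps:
s/o(-6) = -62638/(65*(-6)) = -62638/(-390) = -62638*(-1/390) = 31319/195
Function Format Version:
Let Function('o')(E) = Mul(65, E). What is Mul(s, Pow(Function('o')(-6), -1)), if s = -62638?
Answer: Rational(31319, 195) ≈ 160.61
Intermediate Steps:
Mul(s, Pow(Function('o')(-6), -1)) = Mul(-62638, Pow(Mul(65, -6), -1)) = Mul(-62638, Pow(-390, -1)) = Mul(-62638, Rational(-1, 390)) = Rational(31319, 195)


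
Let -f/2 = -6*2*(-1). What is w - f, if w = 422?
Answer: 446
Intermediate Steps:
f = -24 (f = -2*(-6*2)*(-1) = -(-24)*(-1) = -2*12 = -24)
w - f = 422 - 1*(-24) = 422 + 24 = 446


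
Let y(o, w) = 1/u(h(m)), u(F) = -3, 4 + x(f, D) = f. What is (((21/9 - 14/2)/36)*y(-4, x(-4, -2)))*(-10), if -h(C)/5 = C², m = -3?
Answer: -35/81 ≈ -0.43210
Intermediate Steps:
x(f, D) = -4 + f
h(C) = -5*C²
y(o, w) = -⅓ (y(o, w) = 1/(-3) = -⅓)
(((21/9 - 14/2)/36)*y(-4, x(-4, -2)))*(-10) = (((21/9 - 14/2)/36)*(-⅓))*(-10) = (((21*(⅑) - 14*½)*(1/36))*(-⅓))*(-10) = (((7/3 - 7)*(1/36))*(-⅓))*(-10) = (-14/3*1/36*(-⅓))*(-10) = -7/54*(-⅓)*(-10) = (7/162)*(-10) = -35/81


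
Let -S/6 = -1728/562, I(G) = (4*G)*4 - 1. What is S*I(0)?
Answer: -5184/281 ≈ -18.448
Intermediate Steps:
I(G) = -1 + 16*G (I(G) = 16*G - 1 = -1 + 16*G)
S = 5184/281 (S = -(-10368)/562 = -6*(-864/281) = 5184/281 ≈ 18.448)
S*I(0) = 5184*(-1 + 16*0)/281 = 5184*(-1 + 0)/281 = (5184/281)*(-1) = -5184/281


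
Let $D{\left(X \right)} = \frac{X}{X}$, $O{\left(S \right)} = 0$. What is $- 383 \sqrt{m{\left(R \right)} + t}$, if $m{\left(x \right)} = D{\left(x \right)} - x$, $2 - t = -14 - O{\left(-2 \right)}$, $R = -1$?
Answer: $- 1149 \sqrt{2} \approx -1624.9$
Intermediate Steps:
$D{\left(X \right)} = 1$
$t = 16$ ($t = 2 - \left(-14 - 0\right) = 2 - \left(-14 + 0\right) = 2 - -14 = 2 + 14 = 16$)
$m{\left(x \right)} = 1 - x$
$- 383 \sqrt{m{\left(R \right)} + t} = - 383 \sqrt{\left(1 - -1\right) + 16} = - 383 \sqrt{\left(1 + 1\right) + 16} = - 383 \sqrt{2 + 16} = - 383 \sqrt{18} = - 383 \cdot 3 \sqrt{2} = - 1149 \sqrt{2}$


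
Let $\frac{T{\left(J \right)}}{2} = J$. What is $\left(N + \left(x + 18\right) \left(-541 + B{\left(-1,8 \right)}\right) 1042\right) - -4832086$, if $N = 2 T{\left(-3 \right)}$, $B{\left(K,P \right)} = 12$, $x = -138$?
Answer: $70978234$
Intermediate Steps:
$T{\left(J \right)} = 2 J$
$N = -12$ ($N = 2 \cdot 2 \left(-3\right) = 2 \left(-6\right) = -12$)
$\left(N + \left(x + 18\right) \left(-541 + B{\left(-1,8 \right)}\right) 1042\right) - -4832086 = \left(-12 + \left(-138 + 18\right) \left(-541 + 12\right) 1042\right) - -4832086 = \left(-12 + \left(-120\right) \left(-529\right) 1042\right) + 4832086 = \left(-12 + 63480 \cdot 1042\right) + 4832086 = \left(-12 + 66146160\right) + 4832086 = 66146148 + 4832086 = 70978234$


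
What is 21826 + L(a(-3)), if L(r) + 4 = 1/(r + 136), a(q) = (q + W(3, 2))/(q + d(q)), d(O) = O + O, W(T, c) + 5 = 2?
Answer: 8947023/410 ≈ 21822.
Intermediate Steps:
W(T, c) = -3 (W(T, c) = -5 + 2 = -3)
d(O) = 2*O
a(q) = (-3 + q)/(3*q) (a(q) = (q - 3)/(q + 2*q) = (-3 + q)/((3*q)) = (-3 + q)*(1/(3*q)) = (-3 + q)/(3*q))
L(r) = -4 + 1/(136 + r) (L(r) = -4 + 1/(r + 136) = -4 + 1/(136 + r))
21826 + L(a(-3)) = 21826 + (-543 - 4*(-3 - 3)/(3*(-3)))/(136 + (1/3)*(-3 - 3)/(-3)) = 21826 + (-543 - 4*(-1)*(-6)/(3*3))/(136 + (1/3)*(-1/3)*(-6)) = 21826 + (-543 - 4*2/3)/(136 + 2/3) = 21826 + (-543 - 8/3)/(410/3) = 21826 + (3/410)*(-1637/3) = 21826 - 1637/410 = 8947023/410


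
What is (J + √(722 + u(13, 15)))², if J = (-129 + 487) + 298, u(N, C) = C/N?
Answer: (8528 + √122213)²/169 ≈ 4.6634e+5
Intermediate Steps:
J = 656 (J = 358 + 298 = 656)
(J + √(722 + u(13, 15)))² = (656 + √(722 + 15/13))² = (656 + √(9401/13))² = (656 + √122213/13)²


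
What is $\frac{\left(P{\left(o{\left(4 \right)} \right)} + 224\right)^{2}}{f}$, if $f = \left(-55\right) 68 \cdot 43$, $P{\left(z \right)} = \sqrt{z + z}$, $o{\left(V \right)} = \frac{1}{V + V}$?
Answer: $- \frac{201601}{643280} \approx -0.3134$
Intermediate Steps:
$o{\left(V \right)} = \frac{1}{2 V}$
$P{\left(z \right)} = \sqrt{2} \sqrt{z}$ ($P{\left(z \right)} = \sqrt{2 z} = \sqrt{2} \sqrt{z}$)
$f = -160820$ ($f = \left(-3740\right) 43 = -160820$)
$\frac{\left(P{\left(o{\left(4 \right)} \right)} + 224\right)^{2}}{f} = \frac{\left(\sqrt{2} \sqrt{\frac{1}{2 \cdot 4}} + 224\right)^{2}}{-160820} = \left(\sqrt{2} \sqrt{\frac{1}{2} \cdot \frac{1}{4}} + 224\right)^{2} \left(- \frac{1}{160820}\right) = \left(\frac{\sqrt{2}}{2 \sqrt{2}} + 224\right)^{2} \left(- \frac{1}{160820}\right) = \left(\sqrt{2} \frac{\sqrt{2}}{4} + 224\right)^{2} \left(- \frac{1}{160820}\right) = \left(\frac{1}{2} + 224\right)^{2} \left(- \frac{1}{160820}\right) = \left(\frac{449}{2}\right)^{2} \left(- \frac{1}{160820}\right) = \frac{201601}{4} \left(- \frac{1}{160820}\right) = - \frac{201601}{643280}$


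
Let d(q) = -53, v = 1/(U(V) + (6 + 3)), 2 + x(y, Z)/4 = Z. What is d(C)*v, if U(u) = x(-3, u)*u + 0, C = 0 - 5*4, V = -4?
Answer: -53/105 ≈ -0.50476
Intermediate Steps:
x(y, Z) = -8 + 4*Z
C = -20 (C = 0 - 20 = -20)
U(u) = u*(-8 + 4*u) (U(u) = (-8 + 4*u)*u + 0 = u*(-8 + 4*u) + 0 = u*(-8 + 4*u))
v = 1/105 (v = 1/(4*(-4)*(-2 - 4) + (6 + 3)) = 1/(4*(-4)*(-6) + 9) = 1/(96 + 9) = 1/105 ≈ 0.0095238)
d(C)*v = -53*1/105 = -53/105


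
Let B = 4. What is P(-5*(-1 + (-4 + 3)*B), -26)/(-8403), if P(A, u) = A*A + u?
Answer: -599/8403 ≈ -0.071284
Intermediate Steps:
P(A, u) = u + A² (P(A, u) = A² + u = u + A²)
P(-5*(-1 + (-4 + 3)*B), -26)/(-8403) = (-26 + (-5*(-1 + (-4 + 3)*4))²)/(-8403) = (-26 + (-5*(-1 - 1*4))²)*(-1/8403) = (-26 + (-5*(-1 - 4))²)*(-1/8403) = (-26 + (-5*(-5))²)*(-1/8403) = (-26 + 25²)*(-1/8403) = (-26 + 625)*(-1/8403) = 599*(-1/8403) = -599/8403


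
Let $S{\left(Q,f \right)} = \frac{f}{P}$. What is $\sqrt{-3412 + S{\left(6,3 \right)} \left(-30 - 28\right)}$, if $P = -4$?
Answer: $\frac{i \sqrt{13474}}{2} \approx 58.039 i$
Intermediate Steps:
$S{\left(Q,f \right)} = - \frac{f}{4}$ ($S{\left(Q,f \right)} = \frac{f}{-4} = f \left(- \frac{1}{4}\right) = - \frac{f}{4}$)
$\sqrt{-3412 + S{\left(6,3 \right)} \left(-30 - 28\right)} = \sqrt{-3412 + \left(- \frac{1}{4}\right) 3 \left(-30 - 28\right)} = \sqrt{-3412 - - \frac{87}{2}} = \sqrt{-3412 + \frac{87}{2}} = \sqrt{- \frac{6737}{2}} = \frac{i \sqrt{13474}}{2}$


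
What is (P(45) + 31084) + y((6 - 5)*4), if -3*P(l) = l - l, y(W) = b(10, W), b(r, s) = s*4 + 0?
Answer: 31100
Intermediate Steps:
b(r, s) = 4*s (b(r, s) = 4*s + 0 = 4*s)
y(W) = 4*W
P(l) = 0 (P(l) = -(l - l)/3 = -⅓*0 = 0)
(P(45) + 31084) + y((6 - 5)*4) = (0 + 31084) + 4*((6 - 5)*4) = 31084 + 4*(1*4) = 31084 + 4*4 = 31084 + 16 = 31100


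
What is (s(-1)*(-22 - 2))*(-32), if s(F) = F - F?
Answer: 0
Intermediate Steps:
s(F) = 0
(s(-1)*(-22 - 2))*(-32) = (0*(-22 - 2))*(-32) = (0*(-24))*(-32) = 0*(-32) = 0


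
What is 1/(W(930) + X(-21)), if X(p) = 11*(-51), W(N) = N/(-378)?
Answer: -63/35498 ≈ -0.0017747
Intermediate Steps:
W(N) = -N/378 (W(N) = N*(-1/378) = -N/378)
X(p) = -561
1/(W(930) + X(-21)) = 1/(-1/378*930 - 561) = 1/(-155/63 - 561) = 1/(-35498/63) = -63/35498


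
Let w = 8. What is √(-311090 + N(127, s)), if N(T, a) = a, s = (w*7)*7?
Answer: 3*I*√34522 ≈ 557.4*I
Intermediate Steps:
s = 392 (s = (8*7)*7 = 56*7 = 392)
√(-311090 + N(127, s)) = √(-311090 + 392) = √(-310698) = 3*I*√34522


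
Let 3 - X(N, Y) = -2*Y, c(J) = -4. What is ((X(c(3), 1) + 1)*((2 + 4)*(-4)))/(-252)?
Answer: 4/7 ≈ 0.57143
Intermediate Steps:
X(N, Y) = 3 + 2*Y (X(N, Y) = 3 - (-2)*Y = 3 + 2*Y)
((X(c(3), 1) + 1)*((2 + 4)*(-4)))/(-252) = (((3 + 2*1) + 1)*((2 + 4)*(-4)))/(-252) = (((3 + 2) + 1)*(6*(-4)))*(-1/252) = ((5 + 1)*(-24))*(-1/252) = (6*(-24))*(-1/252) = -144*(-1/252) = 4/7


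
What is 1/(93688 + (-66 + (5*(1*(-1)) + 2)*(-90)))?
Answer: 1/93892 ≈ 1.0651e-5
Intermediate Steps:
1/(93688 + (-66 + (5*(1*(-1)) + 2)*(-90))) = 1/(93688 + (-66 + (5*(-1) + 2)*(-90))) = 1/(93688 + (-66 + (-5 + 2)*(-90))) = 1/(93688 + (-66 - 3*(-90))) = 1/(93688 + (-66 + 270)) = 1/(93688 + 204) = 1/93892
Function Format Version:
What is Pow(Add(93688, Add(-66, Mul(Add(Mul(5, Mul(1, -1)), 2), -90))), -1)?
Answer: Rational(1, 93892) ≈ 1.0651e-5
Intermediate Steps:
Pow(Add(93688, Add(-66, Mul(Add(Mul(5, Mul(1, -1)), 2), -90))), -1) = Pow(Add(93688, Add(-66, Mul(Add(Mul(5, -1), 2), -90))), -1) = Pow(Add(93688, Add(-66, Mul(Add(-5, 2), -90))), -1) = Pow(Add(93688, Add(-66, Mul(-3, -90))), -1) = Pow(Add(93688, Add(-66, 270)), -1) = Pow(Add(93688, 204), -1) = Pow(93892, -1) = Rational(1, 93892)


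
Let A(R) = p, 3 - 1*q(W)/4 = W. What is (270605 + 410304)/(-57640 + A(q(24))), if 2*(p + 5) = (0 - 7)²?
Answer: -1361818/115241 ≈ -11.817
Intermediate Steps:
q(W) = 12 - 4*W
p = 39/2 (p = -5 + (0 - 7)²/2 = -5 + (½)*(-7)² = -5 + (½)*49 = -5 + 49/2 = 39/2 ≈ 19.500)
A(R) = 39/2
(270605 + 410304)/(-57640 + A(q(24))) = (270605 + 410304)/(-57640 + 39/2) = 680909/(-115241/2) = 680909*(-2/115241) = -1361818/115241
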